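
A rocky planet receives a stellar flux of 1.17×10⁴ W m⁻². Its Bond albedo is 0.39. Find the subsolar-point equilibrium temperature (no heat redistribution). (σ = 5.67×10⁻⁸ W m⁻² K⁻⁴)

T_ss ≈ 596 K

At the subsolar point the surface absorbs S(1−A) and emits σT⁴ per unit area — no factor of 4, since only the local patch is in balance.
T = [1.17×10⁴ × 0.61 / 5.67×10⁻⁸]^(1/4) = (1.26×10¹¹)^(1/4) = 596 K.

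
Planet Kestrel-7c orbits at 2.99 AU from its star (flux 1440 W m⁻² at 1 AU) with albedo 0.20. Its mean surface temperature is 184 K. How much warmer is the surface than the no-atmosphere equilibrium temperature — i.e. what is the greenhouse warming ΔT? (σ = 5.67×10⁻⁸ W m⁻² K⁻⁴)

S = 1440/2.99² = 161.1 W m⁻².
T_eq = [S(1−A)/(4σ)]^(1/4) = [161.1×0.80/(4×5.67×10⁻⁸)]^(1/4) = 154.4 K.
ΔT = T_surf − T_eq = 184 − 154.4.

ΔT ≈ 29.6 K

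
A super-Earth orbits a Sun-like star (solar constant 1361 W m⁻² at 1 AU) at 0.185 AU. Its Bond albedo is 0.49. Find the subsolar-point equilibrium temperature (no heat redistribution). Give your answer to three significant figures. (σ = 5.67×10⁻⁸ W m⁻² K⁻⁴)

T_ss ≈ 773 K

Flux at 0.185 AU: S = 1361/0.185² = 3.98×10⁴ W m⁻².
At the subsolar point the surface absorbs S(1−A) and emits σT⁴ per unit area — no factor of 4, since only the local patch is in balance.
T = [3.98×10⁴ × 0.51 / 5.67×10⁻⁸]^(1/4) = (3.58×10¹¹)^(1/4) = 773 K.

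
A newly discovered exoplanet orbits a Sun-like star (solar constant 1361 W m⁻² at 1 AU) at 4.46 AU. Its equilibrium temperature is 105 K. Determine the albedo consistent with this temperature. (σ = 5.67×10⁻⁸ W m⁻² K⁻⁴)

A ≈ 0.60

Flux at 4.46 AU: S = 1361/4.46² = 68.4 W m⁻².
From T_eq⁴ = S(1−A)/(4σ): 1−A = 4σT_eq⁴/S.
1−A = 4 × 5.67×10⁻⁸ × (105)⁴ / 68.4 = 0.403.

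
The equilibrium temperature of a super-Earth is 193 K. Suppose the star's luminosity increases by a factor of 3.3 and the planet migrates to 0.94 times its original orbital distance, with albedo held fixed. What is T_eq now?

T_eq ∝ L^(1/4) · d^(−1/2).
T′ = 193 × 3.3^(1/4) / 0.94^(1/2) = 268 K.

T_eq ≈ 268 K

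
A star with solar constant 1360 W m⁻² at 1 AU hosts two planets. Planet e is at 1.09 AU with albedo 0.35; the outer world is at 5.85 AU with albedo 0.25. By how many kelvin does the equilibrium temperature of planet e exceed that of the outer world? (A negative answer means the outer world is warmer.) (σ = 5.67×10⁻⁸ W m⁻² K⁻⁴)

ΔT ≈ 132.3 K

T_eq = [S₀(1−A)/(4σd²)]^(1/4), so T ∝ (1−A)^(1/4) / √d.
T₁ = [1360×0.65/(4×5.67×10⁻⁸×1.09²)]^(1/4) = 239.33 K.
T₂ = [1360×0.75/(4×5.67×10⁻⁸×5.85²)]^(1/4) = 107.07 K.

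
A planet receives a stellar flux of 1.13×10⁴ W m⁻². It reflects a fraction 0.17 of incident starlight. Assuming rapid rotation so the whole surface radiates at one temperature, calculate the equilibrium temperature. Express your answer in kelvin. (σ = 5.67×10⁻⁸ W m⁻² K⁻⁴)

Energy balance: absorbed = emitted ⇒ πR²·S(1−A) = 4πR²·σT_eq⁴, so T_eq⁴ = S(1−A)/(4σ).
T_eq = [1.13×10⁴ × 0.83 / (4 × 5.67×10⁻⁸)]^(1/4) = (4.14×10¹⁰)^(1/4) = 451 K.

T_eq ≈ 451 K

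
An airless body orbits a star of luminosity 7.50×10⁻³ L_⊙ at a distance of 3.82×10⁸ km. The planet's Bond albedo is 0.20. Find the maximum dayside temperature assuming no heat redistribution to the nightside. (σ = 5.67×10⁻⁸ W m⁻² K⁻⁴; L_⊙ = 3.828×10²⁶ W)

T_ss ≈ 68.6 K

d = 3.82×10⁸ km = 3.82×10¹¹ m.
L = 7.50×10⁻³ × 3.828×10²⁶ = 2.87×10²⁴ W.
Flux: S = L/(4πd²) = 2.87×10²⁴/(4π×(3.82×10¹¹)²) = 1.57 W m⁻².
With no redistribution each surface element balances locally: S(1−A) = σT⁴.
T = [1.57 × 0.80 / 5.67×10⁻⁸]^(1/4) = (2.21×10⁷)^(1/4) = 68.6 K.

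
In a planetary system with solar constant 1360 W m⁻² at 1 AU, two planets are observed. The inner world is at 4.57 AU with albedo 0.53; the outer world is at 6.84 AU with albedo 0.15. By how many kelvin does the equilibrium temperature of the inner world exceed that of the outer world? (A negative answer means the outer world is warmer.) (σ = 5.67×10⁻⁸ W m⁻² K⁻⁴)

ΔT ≈ 5.6 K

T_eq = [S₀(1−A)/(4σd²)]^(1/4), so T ∝ (1−A)^(1/4) / √d.
T₁ = [1360×0.47/(4×5.67×10⁻⁸×4.57²)]^(1/4) = 107.78 K.
T₂ = [1360×0.85/(4×5.67×10⁻⁸×6.84²)]^(1/4) = 102.16 K.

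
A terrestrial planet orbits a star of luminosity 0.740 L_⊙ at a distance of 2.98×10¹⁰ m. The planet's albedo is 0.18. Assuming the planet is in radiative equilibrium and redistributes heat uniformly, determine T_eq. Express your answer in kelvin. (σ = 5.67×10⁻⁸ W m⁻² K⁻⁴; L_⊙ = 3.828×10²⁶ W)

T_eq ≈ 550 K

L = 0.740 × 3.828×10²⁶ = 2.83×10²⁶ W.
Flux: S = L/(4πd²) = 2.83×10²⁶/(4π×(2.98×10¹⁰)²) = 2.54×10⁴ W m⁻².
Energy balance: absorbed = emitted ⇒ πR²·S(1−A) = 4πR²·σT_eq⁴, so T_eq⁴ = S(1−A)/(4σ).
T_eq = [2.54×10⁴ × 0.82 / (4 × 5.67×10⁻⁸)]^(1/4) = (9.18×10¹⁰)^(1/4) = 550 K.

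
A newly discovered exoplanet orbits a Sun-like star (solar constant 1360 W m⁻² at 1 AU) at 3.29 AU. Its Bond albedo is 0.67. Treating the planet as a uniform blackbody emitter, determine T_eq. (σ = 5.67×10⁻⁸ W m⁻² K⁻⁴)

T_eq ≈ 116 K

Flux at 3.29 AU: S = 1360/3.29² = 126 W m⁻².
Energy balance: absorbed = emitted ⇒ πR²·S(1−A) = 4πR²·σT_eq⁴, so T_eq⁴ = S(1−A)/(4σ).
T_eq = [126 × 0.33 / (4 × 5.67×10⁻⁸)]^(1/4) = (1.83×10⁸)^(1/4) = 116 K.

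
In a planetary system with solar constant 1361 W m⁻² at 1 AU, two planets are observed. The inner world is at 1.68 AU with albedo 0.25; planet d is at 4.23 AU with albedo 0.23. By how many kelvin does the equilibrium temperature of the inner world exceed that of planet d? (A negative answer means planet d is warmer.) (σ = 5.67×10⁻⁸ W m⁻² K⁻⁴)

ΔT ≈ 73.1 K

T_eq = [S₀(1−A)/(4σd²)]^(1/4), so T ∝ (1−A)^(1/4) / √d.
T₁ = [1361×0.75/(4×5.67×10⁻⁸×1.68²)]^(1/4) = 199.83 K.
T₂ = [1361×0.77/(4×5.67×10⁻⁸×4.23²)]^(1/4) = 126.77 K.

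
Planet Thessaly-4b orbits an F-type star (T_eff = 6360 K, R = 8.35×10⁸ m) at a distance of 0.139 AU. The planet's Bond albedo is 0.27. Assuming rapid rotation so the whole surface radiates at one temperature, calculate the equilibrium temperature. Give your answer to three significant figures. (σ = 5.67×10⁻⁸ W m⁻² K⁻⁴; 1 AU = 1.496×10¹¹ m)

T_eq ≈ 833 K

d = 0.139 AU = 2.08×10¹⁰ m.
L = 4πR_⋆²σT_⋆⁴ = 4π(8.35×10⁸)² × 5.67×10⁻⁸ × (6360)⁴ = 8.13×10²⁶ W.
S = L/(4πd²) = 1.50×10⁵ W m⁻².
Energy balance: absorbed = emitted ⇒ πR²·S(1−A) = 4πR²·σT_eq⁴, so T_eq⁴ = S(1−A)/(4σ).
T_eq = [1.50×10⁵ × 0.73 / (4 × 5.67×10⁻⁸)]^(1/4) = (4.81×10¹¹)^(1/4) = 833 K.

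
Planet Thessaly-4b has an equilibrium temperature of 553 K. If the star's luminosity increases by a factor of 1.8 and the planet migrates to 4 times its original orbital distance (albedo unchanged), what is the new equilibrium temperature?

T_eq ≈ 320 K

T_eq ∝ L^(1/4) · d^(−1/2).
T′ = 553 × 1.8^(1/4) / 4^(1/2) = 320 K.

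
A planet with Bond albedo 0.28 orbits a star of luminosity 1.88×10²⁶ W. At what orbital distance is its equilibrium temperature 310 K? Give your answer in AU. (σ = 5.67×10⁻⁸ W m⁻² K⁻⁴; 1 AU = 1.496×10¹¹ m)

From T_eq⁴ = L(1−A)/(16πσd²): d = √[L(1−A)/(16πσT_eq⁴)].
d = √[1.88×10²⁶ × 0.72 / (16π × 5.67×10⁻⁸ × (310)⁴)] = 7.17×10¹⁰ m = 0.479 AU.

d ≈ 0.479 AU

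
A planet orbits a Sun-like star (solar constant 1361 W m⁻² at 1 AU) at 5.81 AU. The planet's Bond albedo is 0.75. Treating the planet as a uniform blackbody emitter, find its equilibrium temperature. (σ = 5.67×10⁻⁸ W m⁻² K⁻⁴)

T_eq ≈ 81.6 K

Flux at 5.81 AU: S = 1361/5.81² = 40.3 W m⁻².
Energy balance: absorbed = emitted ⇒ πR²·S(1−A) = 4πR²·σT_eq⁴, so T_eq⁴ = S(1−A)/(4σ).
T_eq = [40.3 × 0.25 / (4 × 5.67×10⁻⁸)]^(1/4) = (4.44×10⁷)^(1/4) = 81.6 K.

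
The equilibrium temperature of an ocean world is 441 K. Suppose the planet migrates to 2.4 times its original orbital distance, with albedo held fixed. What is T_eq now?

T_eq ∝ L^(1/4) · d^(−1/2).
T′ = 441 / 2.4^(1/2) = 285 K.

T_eq ≈ 285 K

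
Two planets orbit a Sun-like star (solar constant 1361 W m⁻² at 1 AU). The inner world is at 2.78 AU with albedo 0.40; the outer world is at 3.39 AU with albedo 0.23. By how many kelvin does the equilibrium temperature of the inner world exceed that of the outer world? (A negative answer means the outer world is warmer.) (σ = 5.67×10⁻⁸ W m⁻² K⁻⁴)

T_eq = [S₀(1−A)/(4σd²)]^(1/4), so T ∝ (1−A)^(1/4) / √d.
T₁ = [1361×0.60/(4×5.67×10⁻⁸×2.78²)]^(1/4) = 146.92 K.
T₂ = [1361×0.77/(4×5.67×10⁻⁸×3.39²)]^(1/4) = 141.60 K.

ΔT ≈ 5.3 K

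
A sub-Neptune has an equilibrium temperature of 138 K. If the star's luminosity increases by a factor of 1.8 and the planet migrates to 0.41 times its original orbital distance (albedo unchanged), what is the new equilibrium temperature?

T_eq ∝ L^(1/4) · d^(−1/2).
T′ = 138 × 1.8^(1/4) / 0.41^(1/2) = 250 K.

T_eq ≈ 250 K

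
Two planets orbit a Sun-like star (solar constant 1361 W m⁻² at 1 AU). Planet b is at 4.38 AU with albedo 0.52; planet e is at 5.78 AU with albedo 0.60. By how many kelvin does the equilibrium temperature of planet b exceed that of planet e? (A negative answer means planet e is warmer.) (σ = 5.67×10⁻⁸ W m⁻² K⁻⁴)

ΔT ≈ 18.6 K

T_eq = [S₀(1−A)/(4σd²)]^(1/4), so T ∝ (1−A)^(1/4) / √d.
T₁ = [1361×0.48/(4×5.67×10⁻⁸×4.38²)]^(1/4) = 110.69 K.
T₂ = [1361×0.40/(4×5.67×10⁻⁸×5.78²)]^(1/4) = 92.07 K.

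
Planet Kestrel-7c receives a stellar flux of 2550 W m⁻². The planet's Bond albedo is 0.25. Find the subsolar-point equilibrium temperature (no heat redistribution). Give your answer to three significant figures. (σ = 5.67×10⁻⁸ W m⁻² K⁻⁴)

At the subsolar point the surface absorbs S(1−A) and emits σT⁴ per unit area — no factor of 4, since only the local patch is in balance.
T = [2550 × 0.75 / 5.67×10⁻⁸]^(1/4) = (3.37×10¹⁰)^(1/4) = 429 K.

T_ss ≈ 429 K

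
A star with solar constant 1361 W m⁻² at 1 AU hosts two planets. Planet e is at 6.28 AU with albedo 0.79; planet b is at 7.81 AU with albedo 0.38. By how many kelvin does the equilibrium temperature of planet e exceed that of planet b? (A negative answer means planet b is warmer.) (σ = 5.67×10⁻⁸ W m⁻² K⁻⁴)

T_eq = [S₀(1−A)/(4σd²)]^(1/4), so T ∝ (1−A)^(1/4) / √d.
T₁ = [1361×0.21/(4×5.67×10⁻⁸×6.28²)]^(1/4) = 75.18 K.
T₂ = [1361×0.62/(4×5.67×10⁻⁸×7.81²)]^(1/4) = 88.37 K.

ΔT ≈ -13.2 K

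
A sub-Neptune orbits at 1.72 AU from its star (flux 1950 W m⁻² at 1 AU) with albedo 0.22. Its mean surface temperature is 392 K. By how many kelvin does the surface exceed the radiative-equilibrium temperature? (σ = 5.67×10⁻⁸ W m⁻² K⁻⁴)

S = 1950/1.72² = 659.1 W m⁻².
T_eq = [S(1−A)/(4σ)]^(1/4) = [659.1×0.78/(4×5.67×10⁻⁸)]^(1/4) = 218.2 K.
ΔT = T_surf − T_eq = 392 − 218.2.

ΔT ≈ 173.8 K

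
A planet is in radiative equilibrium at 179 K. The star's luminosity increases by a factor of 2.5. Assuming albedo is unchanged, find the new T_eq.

T_eq ∝ L^(1/4) · d^(−1/2).
T′ = 179 × 2.5^(1/4) = 225 K.

T_eq ≈ 225 K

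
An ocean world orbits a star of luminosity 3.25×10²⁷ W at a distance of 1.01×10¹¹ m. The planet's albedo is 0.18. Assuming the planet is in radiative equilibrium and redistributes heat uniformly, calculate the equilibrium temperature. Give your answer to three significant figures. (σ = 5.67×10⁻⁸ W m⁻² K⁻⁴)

Flux: S = L/(4πd²) = 3.25×10²⁷/(4π×(1.01×10¹¹)²) = 2.54×10⁴ W m⁻².
Energy balance: absorbed = emitted ⇒ πR²·S(1−A) = 4πR²·σT_eq⁴, so T_eq⁴ = S(1−A)/(4σ).
T_eq = [2.54×10⁴ × 0.82 / (4 × 5.67×10⁻⁸)]^(1/4) = (9.17×10¹⁰)^(1/4) = 550 K.

T_eq ≈ 550 K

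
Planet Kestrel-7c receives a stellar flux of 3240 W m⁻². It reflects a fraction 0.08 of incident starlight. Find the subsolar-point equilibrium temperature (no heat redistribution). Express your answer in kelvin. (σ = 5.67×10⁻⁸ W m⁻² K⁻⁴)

At the subsolar point the surface absorbs S(1−A) and emits σT⁴ per unit area — no factor of 4, since only the local patch is in balance.
T = [3240 × 0.92 / 5.67×10⁻⁸]^(1/4) = (5.26×10¹⁰)^(1/4) = 479 K.

T_ss ≈ 479 K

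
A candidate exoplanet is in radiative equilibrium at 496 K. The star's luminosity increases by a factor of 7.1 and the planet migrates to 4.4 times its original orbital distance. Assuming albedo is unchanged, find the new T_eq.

T_eq ≈ 386 K

T_eq ∝ L^(1/4) · d^(−1/2).
T′ = 496 × 7.1^(1/4) / 4.4^(1/2) = 386 K.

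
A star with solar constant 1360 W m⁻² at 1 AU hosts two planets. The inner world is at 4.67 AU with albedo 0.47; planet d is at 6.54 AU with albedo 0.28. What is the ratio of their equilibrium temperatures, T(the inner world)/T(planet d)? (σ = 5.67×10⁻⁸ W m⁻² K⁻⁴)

T_eq = [S₀(1−A)/(4σd²)]^(1/4), so T ∝ (1−A)^(1/4) / √d.
T₁ = [1360×0.53/(4×5.67×10⁻⁸×4.67²)]^(1/4) = 109.87 K.
T₂ = [1360×0.72/(4×5.67×10⁻⁸×6.54²)]^(1/4) = 100.23 K.

T₁/T₂ ≈ 1.096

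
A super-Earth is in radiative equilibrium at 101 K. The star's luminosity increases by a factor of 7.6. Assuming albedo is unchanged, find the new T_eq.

T_eq ≈ 168 K

T_eq ∝ L^(1/4) · d^(−1/2).
T′ = 101 × 7.6^(1/4) = 168 K.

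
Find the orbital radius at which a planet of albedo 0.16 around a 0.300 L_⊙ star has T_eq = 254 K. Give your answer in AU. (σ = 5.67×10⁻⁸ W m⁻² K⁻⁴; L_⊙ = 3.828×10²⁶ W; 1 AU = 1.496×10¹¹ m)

L = 0.300 × 3.828×10²⁶ = 1.15×10²⁶ W.
From T_eq⁴ = L(1−A)/(16πσd²): d = √[L(1−A)/(16πσT_eq⁴)].
d = √[1.15×10²⁶ × 0.84 / (16π × 5.67×10⁻⁸ × (254)⁴)] = 9.02×10¹⁰ m = 0.603 AU.

d ≈ 0.603 AU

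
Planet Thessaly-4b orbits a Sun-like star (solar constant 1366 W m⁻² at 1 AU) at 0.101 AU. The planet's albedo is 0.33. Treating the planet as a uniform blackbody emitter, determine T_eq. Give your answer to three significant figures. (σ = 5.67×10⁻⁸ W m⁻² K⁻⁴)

T_eq ≈ 793 K

Flux at 0.101 AU: S = 1366/0.101² = 1.34×10⁵ W m⁻².
Energy balance: absorbed = emitted ⇒ πR²·S(1−A) = 4πR²·σT_eq⁴, so T_eq⁴ = S(1−A)/(4σ).
T_eq = [1.34×10⁵ × 0.67 / (4 × 5.67×10⁻⁸)]^(1/4) = (3.96×10¹¹)^(1/4) = 793 K.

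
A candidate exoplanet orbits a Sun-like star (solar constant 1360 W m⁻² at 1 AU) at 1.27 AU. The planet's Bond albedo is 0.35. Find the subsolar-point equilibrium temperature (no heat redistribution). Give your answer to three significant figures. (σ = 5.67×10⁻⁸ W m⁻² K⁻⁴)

T_ss ≈ 314 K

Flux at 1.27 AU: S = 1360/1.27² = 843 W m⁻².
At the subsolar point the surface absorbs S(1−A) and emits σT⁴ per unit area — no factor of 4, since only the local patch is in balance.
T = [843 × 0.65 / 5.67×10⁻⁸]^(1/4) = (9.67×10⁹)^(1/4) = 314 K.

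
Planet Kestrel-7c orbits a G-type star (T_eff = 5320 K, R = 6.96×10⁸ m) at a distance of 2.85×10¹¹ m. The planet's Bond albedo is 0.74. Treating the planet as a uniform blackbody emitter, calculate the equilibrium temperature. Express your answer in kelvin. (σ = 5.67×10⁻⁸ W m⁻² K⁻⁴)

L = 4πR_⋆²σT_⋆⁴ = 4π(6.96×10⁸)² × 5.67×10⁻⁸ × (5320)⁴ = 2.76×10²⁶ W.
S = L/(4πd²) = 271 W m⁻².
Energy balance: absorbed = emitted ⇒ πR²·S(1−A) = 4πR²·σT_eq⁴, so T_eq⁴ = S(1−A)/(4σ).
T_eq = [271 × 0.26 / (4 × 5.67×10⁻⁸)]^(1/4) = (3.11×10⁸)^(1/4) = 133 K.

T_eq ≈ 133 K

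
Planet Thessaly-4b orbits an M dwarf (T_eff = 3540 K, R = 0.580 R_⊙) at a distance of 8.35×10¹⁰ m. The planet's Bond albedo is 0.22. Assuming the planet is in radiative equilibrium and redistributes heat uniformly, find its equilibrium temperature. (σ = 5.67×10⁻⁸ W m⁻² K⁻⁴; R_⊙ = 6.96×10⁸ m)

T_eq ≈ 164 K

R_⋆ = 0.580 × 6.96×10⁸ = 4.04×10⁸ m.
L = 4πR_⋆²σT_⋆⁴ = 4π(4.04×10⁸)² × 5.67×10⁻⁸ × (3540)⁴ = 1.82×10²⁵ W.
S = L/(4πd²) = 208 W m⁻².
Energy balance: absorbed = emitted ⇒ πR²·S(1−A) = 4πR²·σT_eq⁴, so T_eq⁴ = S(1−A)/(4σ).
T_eq = [208 × 0.78 / (4 × 5.67×10⁻⁸)]^(1/4) = (7.16×10⁸)^(1/4) = 164 K.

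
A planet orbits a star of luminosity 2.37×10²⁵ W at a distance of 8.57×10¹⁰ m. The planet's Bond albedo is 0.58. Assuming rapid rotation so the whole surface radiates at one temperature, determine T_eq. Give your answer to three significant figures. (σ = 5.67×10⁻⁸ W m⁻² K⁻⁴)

Flux: S = L/(4πd²) = 2.37×10²⁵/(4π×(8.57×10¹⁰)²) = 257 W m⁻².
Energy balance: absorbed = emitted ⇒ πR²·S(1−A) = 4πR²·σT_eq⁴, so T_eq⁴ = S(1−A)/(4σ).
T_eq = [257 × 0.42 / (4 × 5.67×10⁻⁸)]^(1/4) = (4.76×10⁸)^(1/4) = 148 K.

T_eq ≈ 148 K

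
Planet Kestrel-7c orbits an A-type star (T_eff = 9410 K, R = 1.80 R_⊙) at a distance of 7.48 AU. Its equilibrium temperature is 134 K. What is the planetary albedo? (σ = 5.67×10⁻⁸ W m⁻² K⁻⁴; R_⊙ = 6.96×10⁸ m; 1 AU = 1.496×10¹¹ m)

R_⋆ = 1.80 × 6.96×10⁸ = 1.25×10⁹ m.
d = 7.48 AU = 1.12×10¹² m.
L = 4πR_⋆²σT_⋆⁴ = 4π(1.25×10⁹)² × 5.67×10⁻⁸ × (9410)⁴ = 8.77×10²⁷ W.
S = L/(4πd²) = 557 W m⁻².
From T_eq⁴ = S(1−A)/(4σ): 1−A = 4σT_eq⁴/S.
1−A = 4 × 5.67×10⁻⁸ × (134)⁴ / 557 = 0.131.

A ≈ 0.87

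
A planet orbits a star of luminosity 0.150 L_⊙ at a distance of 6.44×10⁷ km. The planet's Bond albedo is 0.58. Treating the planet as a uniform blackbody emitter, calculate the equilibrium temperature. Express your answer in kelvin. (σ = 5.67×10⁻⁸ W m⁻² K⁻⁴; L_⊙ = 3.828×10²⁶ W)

T_eq ≈ 213 K

d = 6.44×10⁷ km = 6.44×10¹⁰ m.
L = 0.150 × 3.828×10²⁶ = 5.74×10²⁵ W.
Flux: S = L/(4πd²) = 5.74×10²⁵/(4π×(6.44×10¹⁰)²) = 1100 W m⁻².
Energy balance: absorbed = emitted ⇒ πR²·S(1−A) = 4πR²·σT_eq⁴, so T_eq⁴ = S(1−A)/(4σ).
T_eq = [1100 × 0.42 / (4 × 5.67×10⁻⁸)]^(1/4) = (2.04×10⁹)^(1/4) = 213 K.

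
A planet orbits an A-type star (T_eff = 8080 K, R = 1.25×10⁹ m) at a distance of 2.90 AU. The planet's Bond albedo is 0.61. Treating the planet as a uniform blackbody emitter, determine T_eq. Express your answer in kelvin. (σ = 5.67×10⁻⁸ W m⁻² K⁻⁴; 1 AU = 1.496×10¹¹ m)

d = 2.90 AU = 4.34×10¹¹ m.
L = 4πR_⋆²σT_⋆⁴ = 4π(1.25×10⁹)² × 5.67×10⁻⁸ × (8080)⁴ = 4.75×10²⁷ W.
S = L/(4πd²) = 2010 W m⁻².
Energy balance: absorbed = emitted ⇒ πR²·S(1−A) = 4πR²·σT_eq⁴, so T_eq⁴ = S(1−A)/(4σ).
T_eq = [2010 × 0.39 / (4 × 5.67×10⁻⁸)]^(1/4) = (3.45×10⁹)^(1/4) = 242 K.

T_eq ≈ 242 K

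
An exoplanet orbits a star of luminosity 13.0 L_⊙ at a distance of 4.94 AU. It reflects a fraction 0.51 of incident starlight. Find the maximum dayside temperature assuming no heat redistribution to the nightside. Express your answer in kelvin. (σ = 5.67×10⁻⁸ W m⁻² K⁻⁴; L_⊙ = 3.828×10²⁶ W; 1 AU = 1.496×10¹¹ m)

d = 4.94 AU = 7.39×10¹¹ m.
L = 13.0 × 3.828×10²⁶ = 4.98×10²⁷ W.
Flux: S = L/(4πd²) = 4.98×10²⁷/(4π×(7.39×10¹¹)²) = 725 W m⁻².
With no redistribution each surface element balances locally: S(1−A) = σT⁴.
T = [725 × 0.49 / 5.67×10⁻⁸]^(1/4) = (6.27×10⁹)^(1/4) = 281 K.

T_ss ≈ 281 K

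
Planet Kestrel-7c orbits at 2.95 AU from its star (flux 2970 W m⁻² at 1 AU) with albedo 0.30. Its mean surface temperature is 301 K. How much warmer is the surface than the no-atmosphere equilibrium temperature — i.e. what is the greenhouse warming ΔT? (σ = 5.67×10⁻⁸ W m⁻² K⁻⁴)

ΔT ≈ 120.8 K

S = 2970/2.95² = 341.3 W m⁻².
T_eq = [S(1−A)/(4σ)]^(1/4) = [341.3×0.70/(4×5.67×10⁻⁸)]^(1/4) = 180.2 K.
ΔT = T_surf − T_eq = 301 − 180.2.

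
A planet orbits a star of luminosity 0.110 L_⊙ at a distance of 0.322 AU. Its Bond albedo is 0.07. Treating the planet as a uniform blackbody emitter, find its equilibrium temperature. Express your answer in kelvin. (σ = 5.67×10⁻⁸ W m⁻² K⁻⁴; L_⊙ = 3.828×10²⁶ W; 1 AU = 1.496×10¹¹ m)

d = 0.322 AU = 4.82×10¹⁰ m.
L = 0.110 × 3.828×10²⁶ = 4.21×10²⁵ W.
Flux: S = L/(4πd²) = 4.21×10²⁵/(4π×(4.82×10¹⁰)²) = 1440 W m⁻².
Energy balance: absorbed = emitted ⇒ πR²·S(1−A) = 4πR²·σT_eq⁴, so T_eq⁴ = S(1−A)/(4σ).
T_eq = [1440 × 0.93 / (4 × 5.67×10⁻⁸)]^(1/4) = (5.92×10⁹)^(1/4) = 277 K.

T_eq ≈ 277 K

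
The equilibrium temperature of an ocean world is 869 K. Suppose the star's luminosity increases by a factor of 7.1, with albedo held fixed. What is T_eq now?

T_eq ≈ 1420 K

T_eq ∝ L^(1/4) · d^(−1/2).
T′ = 869 × 7.1^(1/4) = 1420 K.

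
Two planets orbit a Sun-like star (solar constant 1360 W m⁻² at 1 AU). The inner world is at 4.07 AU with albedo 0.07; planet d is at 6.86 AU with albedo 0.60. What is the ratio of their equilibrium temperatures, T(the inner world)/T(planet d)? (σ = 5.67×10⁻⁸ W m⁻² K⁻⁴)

T_eq = [S₀(1−A)/(4σd²)]^(1/4), so T ∝ (1−A)^(1/4) / √d.
T₁ = [1360×0.93/(4×5.67×10⁻⁸×4.07²)]^(1/4) = 135.46 K.
T₂ = [1360×0.40/(4×5.67×10⁻⁸×6.86²)]^(1/4) = 84.49 K.

T₁/T₂ ≈ 1.603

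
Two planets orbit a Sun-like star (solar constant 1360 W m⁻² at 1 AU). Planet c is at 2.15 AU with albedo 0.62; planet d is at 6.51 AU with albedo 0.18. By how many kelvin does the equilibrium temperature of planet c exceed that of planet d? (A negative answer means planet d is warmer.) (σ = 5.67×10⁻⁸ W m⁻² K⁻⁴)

T_eq = [S₀(1−A)/(4σd²)]^(1/4), so T ∝ (1−A)^(1/4) / √d.
T₁ = [1360×0.38/(4×5.67×10⁻⁸×2.15²)]^(1/4) = 149.00 K.
T₂ = [1360×0.82/(4×5.67×10⁻⁸×6.51²)]^(1/4) = 103.79 K.

ΔT ≈ 45.2 K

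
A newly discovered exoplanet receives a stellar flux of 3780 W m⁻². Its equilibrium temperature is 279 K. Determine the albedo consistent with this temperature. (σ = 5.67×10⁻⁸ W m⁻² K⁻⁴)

A ≈ 0.64

From T_eq⁴ = S(1−A)/(4σ): 1−A = 4σT_eq⁴/S.
1−A = 4 × 5.67×10⁻⁸ × (279)⁴ / 3780 = 0.364.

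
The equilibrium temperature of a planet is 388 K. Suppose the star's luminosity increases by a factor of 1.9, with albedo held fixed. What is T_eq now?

T_eq ≈ 456 K

T_eq ∝ L^(1/4) · d^(−1/2).
T′ = 388 × 1.9^(1/4) = 456 K.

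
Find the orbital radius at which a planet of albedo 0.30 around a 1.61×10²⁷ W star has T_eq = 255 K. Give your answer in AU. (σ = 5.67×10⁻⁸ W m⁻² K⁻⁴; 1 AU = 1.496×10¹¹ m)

From T_eq⁴ = L(1−A)/(16πσd²): d = √[L(1−A)/(16πσT_eq⁴)].
d = √[1.61×10²⁷ × 0.70 / (16π × 5.67×10⁻⁸ × (255)⁴)] = 3.06×10¹¹ m = 2.04 AU.

d ≈ 2.04 AU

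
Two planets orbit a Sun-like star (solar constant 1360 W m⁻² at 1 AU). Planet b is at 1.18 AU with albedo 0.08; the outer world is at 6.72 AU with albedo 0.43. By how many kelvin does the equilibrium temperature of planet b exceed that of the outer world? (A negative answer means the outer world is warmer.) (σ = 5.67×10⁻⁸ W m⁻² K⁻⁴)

ΔT ≈ 157.6 K

T_eq = [S₀(1−A)/(4σd²)]^(1/4), so T ∝ (1−A)^(1/4) / √d.
T₁ = [1360×0.92/(4×5.67×10⁻⁸×1.18²)]^(1/4) = 250.89 K.
T₂ = [1360×0.57/(4×5.67×10⁻⁸×6.72²)]^(1/4) = 93.27 K.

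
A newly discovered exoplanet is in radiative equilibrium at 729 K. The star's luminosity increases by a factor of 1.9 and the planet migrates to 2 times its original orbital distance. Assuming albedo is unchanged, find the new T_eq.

T_eq ∝ L^(1/4) · d^(−1/2).
T′ = 729 × 1.9^(1/4) / 2^(1/2) = 605 K.

T_eq ≈ 605 K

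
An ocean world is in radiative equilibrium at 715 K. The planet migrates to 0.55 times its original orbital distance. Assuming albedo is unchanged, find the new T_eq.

T_eq ∝ L^(1/4) · d^(−1/2).
T′ = 715 / 0.55^(1/2) = 964 K.

T_eq ≈ 964 K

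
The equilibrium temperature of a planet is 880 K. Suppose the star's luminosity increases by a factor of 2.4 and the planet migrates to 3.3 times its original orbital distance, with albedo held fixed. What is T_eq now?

T_eq ∝ L^(1/4) · d^(−1/2).
T′ = 880 × 2.4^(1/4) / 3.3^(1/2) = 603 K.

T_eq ≈ 603 K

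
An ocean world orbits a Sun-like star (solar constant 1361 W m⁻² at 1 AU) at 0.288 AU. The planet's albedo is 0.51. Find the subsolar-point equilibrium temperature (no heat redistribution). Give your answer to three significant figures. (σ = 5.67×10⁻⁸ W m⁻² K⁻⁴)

T_ss ≈ 614 K

Flux at 0.288 AU: S = 1361/0.288² = 1.64×10⁴ W m⁻².
At the subsolar point the surface absorbs S(1−A) and emits σT⁴ per unit area — no factor of 4, since only the local patch is in balance.
T = [1.64×10⁴ × 0.49 / 5.67×10⁻⁸]^(1/4) = (1.42×10¹¹)^(1/4) = 614 K.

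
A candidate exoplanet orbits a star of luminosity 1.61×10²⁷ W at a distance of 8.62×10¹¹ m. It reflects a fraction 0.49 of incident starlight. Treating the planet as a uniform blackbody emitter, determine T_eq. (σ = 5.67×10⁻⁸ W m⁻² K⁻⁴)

T_eq ≈ 140 K

Flux: S = L/(4πd²) = 1.61×10²⁷/(4π×(8.62×10¹¹)²) = 172 W m⁻².
Energy balance: absorbed = emitted ⇒ πR²·S(1−A) = 4πR²·σT_eq⁴, so T_eq⁴ = S(1−A)/(4σ).
T_eq = [172 × 0.51 / (4 × 5.67×10⁻⁸)]^(1/4) = (3.88×10⁸)^(1/4) = 140 K.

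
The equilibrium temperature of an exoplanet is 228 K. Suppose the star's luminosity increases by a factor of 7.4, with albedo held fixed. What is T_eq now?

T_eq ∝ L^(1/4) · d^(−1/2).
T′ = 228 × 7.4^(1/4) = 376 K.

T_eq ≈ 376 K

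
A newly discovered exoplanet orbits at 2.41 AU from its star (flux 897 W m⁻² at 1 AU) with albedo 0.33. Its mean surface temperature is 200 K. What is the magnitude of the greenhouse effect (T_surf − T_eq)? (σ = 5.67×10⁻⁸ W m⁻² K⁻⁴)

ΔT ≈ 53.9 K

S = 897/2.41² = 154.4 W m⁻².
T_eq = [S(1−A)/(4σ)]^(1/4) = [154.4×0.67/(4×5.67×10⁻⁸)]^(1/4) = 146.1 K.
ΔT = T_surf − T_eq = 200 − 146.1.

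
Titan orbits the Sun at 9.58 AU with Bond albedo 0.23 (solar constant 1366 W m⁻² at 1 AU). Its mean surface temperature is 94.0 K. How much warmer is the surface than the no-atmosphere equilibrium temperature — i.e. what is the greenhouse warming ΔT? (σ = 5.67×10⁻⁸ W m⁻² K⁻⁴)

S = 1366/9.58² = 14.88 W m⁻².
T_eq = [S(1−A)/(4σ)]^(1/4) = [14.88×0.77/(4×5.67×10⁻⁸)]^(1/4) = 84.3 K.
ΔT = T_surf − T_eq = 94 − 84.3.

ΔT ≈ 9.7 K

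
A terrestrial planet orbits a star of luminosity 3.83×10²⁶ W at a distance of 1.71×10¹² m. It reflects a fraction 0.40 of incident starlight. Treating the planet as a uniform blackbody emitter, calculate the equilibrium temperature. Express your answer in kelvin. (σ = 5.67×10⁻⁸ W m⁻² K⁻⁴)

Flux: S = L/(4πd²) = 3.83×10²⁶/(4π×(1.71×10¹²)²) = 10.4 W m⁻².
Energy balance: absorbed = emitted ⇒ πR²·S(1−A) = 4πR²·σT_eq⁴, so T_eq⁴ = S(1−A)/(4σ).
T_eq = [10.4 × 0.60 / (4 × 5.67×10⁻⁸)]^(1/4) = (2.76×10⁷)^(1/4) = 72.5 K.

T_eq ≈ 72.5 K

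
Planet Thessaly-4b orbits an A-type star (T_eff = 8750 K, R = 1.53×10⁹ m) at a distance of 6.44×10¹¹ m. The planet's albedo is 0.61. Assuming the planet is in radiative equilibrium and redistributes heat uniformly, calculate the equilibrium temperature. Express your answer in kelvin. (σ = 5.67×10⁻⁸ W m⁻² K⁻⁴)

T_eq ≈ 238 K

L = 4πR_⋆²σT_⋆⁴ = 4π(1.53×10⁹)² × 5.67×10⁻⁸ × (8750)⁴ = 9.78×10²⁷ W.
S = L/(4πd²) = 1880 W m⁻².
Energy balance: absorbed = emitted ⇒ πR²·S(1−A) = 4πR²·σT_eq⁴, so T_eq⁴ = S(1−A)/(4σ).
T_eq = [1880 × 0.39 / (4 × 5.67×10⁻⁸)]^(1/4) = (3.23×10⁹)^(1/4) = 238 K.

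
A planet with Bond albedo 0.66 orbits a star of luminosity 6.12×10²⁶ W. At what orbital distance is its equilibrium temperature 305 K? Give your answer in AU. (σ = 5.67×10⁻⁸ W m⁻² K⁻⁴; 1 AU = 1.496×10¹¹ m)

From T_eq⁴ = L(1−A)/(16πσd²): d = √[L(1−A)/(16πσT_eq⁴)].
d = √[6.12×10²⁶ × 0.34 / (16π × 5.67×10⁻⁸ × (305)⁴)] = 9.19×10¹⁰ m = 0.614 AU.

d ≈ 0.614 AU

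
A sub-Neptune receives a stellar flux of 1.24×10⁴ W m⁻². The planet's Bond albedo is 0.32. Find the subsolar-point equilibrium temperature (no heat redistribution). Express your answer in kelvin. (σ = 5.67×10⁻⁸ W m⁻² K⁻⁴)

T_ss ≈ 621 K

At the subsolar point the surface absorbs S(1−A) and emits σT⁴ per unit area — no factor of 4, since only the local patch is in balance.
T = [1.24×10⁴ × 0.68 / 5.67×10⁻⁸]^(1/4) = (1.49×10¹¹)^(1/4) = 621 K.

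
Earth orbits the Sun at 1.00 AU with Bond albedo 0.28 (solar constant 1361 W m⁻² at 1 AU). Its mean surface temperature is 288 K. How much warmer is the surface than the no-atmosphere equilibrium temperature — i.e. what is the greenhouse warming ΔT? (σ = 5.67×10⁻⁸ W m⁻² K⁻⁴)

ΔT ≈ 31.6 K

S = 1361/1.00² = 1361 W m⁻².
T_eq = [S(1−A)/(4σ)]^(1/4) = [1361×0.72/(4×5.67×10⁻⁸)]^(1/4) = 256.4 K.
ΔT = T_surf − T_eq = 288 − 256.4.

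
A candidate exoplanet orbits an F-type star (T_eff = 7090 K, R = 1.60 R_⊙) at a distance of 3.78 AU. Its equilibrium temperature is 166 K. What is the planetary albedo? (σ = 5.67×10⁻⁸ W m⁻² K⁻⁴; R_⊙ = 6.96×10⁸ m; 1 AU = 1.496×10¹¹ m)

A ≈ 0.69

R_⋆ = 1.60 × 6.96×10⁸ = 1.11×10⁹ m.
d = 3.78 AU = 5.65×10¹¹ m.
L = 4πR_⋆²σT_⋆⁴ = 4π(1.11×10⁹)² × 5.67×10⁻⁸ × (7090)⁴ = 2.23×10²⁷ W.
S = L/(4πd²) = 556 W m⁻².
From T_eq⁴ = S(1−A)/(4σ): 1−A = 4σT_eq⁴/S.
1−A = 4 × 5.67×10⁻⁸ × (166)⁴ / 556 = 0.310.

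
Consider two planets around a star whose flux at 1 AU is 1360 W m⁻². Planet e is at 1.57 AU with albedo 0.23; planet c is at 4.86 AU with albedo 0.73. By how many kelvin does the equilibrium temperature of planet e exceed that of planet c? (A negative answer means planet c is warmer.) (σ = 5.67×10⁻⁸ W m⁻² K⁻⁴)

T_eq = [S₀(1−A)/(4σd²)]^(1/4), so T ∝ (1−A)^(1/4) / √d.
T₁ = [1360×0.77/(4×5.67×10⁻⁸×1.57²)]^(1/4) = 208.04 K.
T₂ = [1360×0.27/(4×5.67×10⁻⁸×4.86²)]^(1/4) = 90.99 K.

ΔT ≈ 117.0 K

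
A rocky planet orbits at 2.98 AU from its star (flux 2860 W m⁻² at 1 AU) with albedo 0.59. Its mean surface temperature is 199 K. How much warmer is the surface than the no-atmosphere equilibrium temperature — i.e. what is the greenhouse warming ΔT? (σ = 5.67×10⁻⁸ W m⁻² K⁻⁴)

ΔT ≈ 43.7 K

S = 2860/2.98² = 322.1 W m⁻².
T_eq = [S(1−A)/(4σ)]^(1/4) = [322.1×0.41/(4×5.67×10⁻⁸)]^(1/4) = 155.3 K.
ΔT = T_surf − T_eq = 199 − 155.3.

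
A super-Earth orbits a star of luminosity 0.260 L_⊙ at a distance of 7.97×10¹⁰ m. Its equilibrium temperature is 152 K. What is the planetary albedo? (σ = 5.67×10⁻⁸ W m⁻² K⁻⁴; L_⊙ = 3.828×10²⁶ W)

A ≈ 0.90

L = 0.260 × 3.828×10²⁶ = 9.95×10²⁵ W.
Flux: S = L/(4πd²) = 9.95×10²⁵/(4π×(7.97×10¹⁰)²) = 1250 W m⁻².
From T_eq⁴ = S(1−A)/(4σ): 1−A = 4σT_eq⁴/S.
1−A = 4 × 5.67×10⁻⁸ × (152)⁴ / 1250 = 0.097.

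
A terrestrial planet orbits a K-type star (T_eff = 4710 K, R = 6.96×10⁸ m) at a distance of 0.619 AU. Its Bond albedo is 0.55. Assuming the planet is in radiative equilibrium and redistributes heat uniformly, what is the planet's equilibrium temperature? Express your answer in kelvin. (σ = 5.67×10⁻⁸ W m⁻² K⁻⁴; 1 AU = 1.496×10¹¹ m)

d = 0.619 AU = 9.26×10¹⁰ m.
L = 4πR_⋆²σT_⋆⁴ = 4π(6.96×10⁸)² × 5.67×10⁻⁸ × (4710)⁴ = 1.70×10²⁶ W.
S = L/(4πd²) = 1580 W m⁻².
Energy balance: absorbed = emitted ⇒ πR²·S(1−A) = 4πR²·σT_eq⁴, so T_eq⁴ = S(1−A)/(4σ).
T_eq = [1580 × 0.45 / (4 × 5.67×10⁻⁸)]^(1/4) = (3.13×10⁹)^(1/4) = 236 K.

T_eq ≈ 236 K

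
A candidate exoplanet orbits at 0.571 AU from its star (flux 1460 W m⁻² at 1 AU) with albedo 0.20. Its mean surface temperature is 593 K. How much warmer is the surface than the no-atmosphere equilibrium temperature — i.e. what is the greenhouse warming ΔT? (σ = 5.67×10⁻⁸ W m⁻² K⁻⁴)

S = 1460/0.571² = 4478 W m⁻².
T_eq = [S(1−A)/(4σ)]^(1/4) = [4478×0.80/(4×5.67×10⁻⁸)]^(1/4) = 354.5 K.
ΔT = T_surf − T_eq = 593 − 354.5.

ΔT ≈ 238.5 K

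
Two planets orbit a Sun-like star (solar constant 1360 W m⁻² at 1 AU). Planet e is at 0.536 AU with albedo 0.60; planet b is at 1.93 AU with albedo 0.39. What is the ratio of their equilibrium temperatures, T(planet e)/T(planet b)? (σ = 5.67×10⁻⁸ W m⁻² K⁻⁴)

T_eq = [S₀(1−A)/(4σd²)]^(1/4), so T ∝ (1−A)^(1/4) / √d.
T₁ = [1360×0.40/(4×5.67×10⁻⁸×0.536²)]^(1/4) = 302.28 K.
T₂ = [1360×0.61/(4×5.67×10⁻⁸×1.93²)]^(1/4) = 177.02 K.

T₁/T₂ ≈ 1.708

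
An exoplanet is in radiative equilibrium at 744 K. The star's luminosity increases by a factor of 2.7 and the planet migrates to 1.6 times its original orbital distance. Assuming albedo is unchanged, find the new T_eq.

T_eq ∝ L^(1/4) · d^(−1/2).
T′ = 744 × 2.7^(1/4) / 1.6^(1/2) = 754 K.

T_eq ≈ 754 K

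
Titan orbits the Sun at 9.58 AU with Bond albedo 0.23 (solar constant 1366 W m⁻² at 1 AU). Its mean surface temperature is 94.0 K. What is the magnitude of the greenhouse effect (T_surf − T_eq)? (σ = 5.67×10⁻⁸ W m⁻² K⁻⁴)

ΔT ≈ 9.7 K

S = 1366/9.58² = 14.88 W m⁻².
T_eq = [S(1−A)/(4σ)]^(1/4) = [14.88×0.77/(4×5.67×10⁻⁸)]^(1/4) = 84.3 K.
ΔT = T_surf − T_eq = 94 − 84.3.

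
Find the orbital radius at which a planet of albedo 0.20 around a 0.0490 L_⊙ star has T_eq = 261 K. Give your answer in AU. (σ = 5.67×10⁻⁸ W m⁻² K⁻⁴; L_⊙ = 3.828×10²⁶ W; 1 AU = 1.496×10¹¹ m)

L = 0.0490 × 3.828×10²⁶ = 1.88×10²⁵ W.
From T_eq⁴ = L(1−A)/(16πσd²): d = √[L(1−A)/(16πσT_eq⁴)].
d = √[1.88×10²⁵ × 0.80 / (16π × 5.67×10⁻⁸ × (261)⁴)] = 3.37×10¹⁰ m = 0.225 AU.

d ≈ 0.225 AU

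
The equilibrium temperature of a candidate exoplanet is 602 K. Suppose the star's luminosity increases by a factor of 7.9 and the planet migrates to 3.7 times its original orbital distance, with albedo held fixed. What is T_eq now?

T_eq ∝ L^(1/4) · d^(−1/2).
T′ = 602 × 7.9^(1/4) / 3.7^(1/2) = 525 K.

T_eq ≈ 525 K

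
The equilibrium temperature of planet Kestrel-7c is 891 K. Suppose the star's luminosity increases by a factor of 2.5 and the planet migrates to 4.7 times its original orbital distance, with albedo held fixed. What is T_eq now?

T_eq ≈ 517 K

T_eq ∝ L^(1/4) · d^(−1/2).
T′ = 891 × 2.5^(1/4) / 4.7^(1/2) = 517 K.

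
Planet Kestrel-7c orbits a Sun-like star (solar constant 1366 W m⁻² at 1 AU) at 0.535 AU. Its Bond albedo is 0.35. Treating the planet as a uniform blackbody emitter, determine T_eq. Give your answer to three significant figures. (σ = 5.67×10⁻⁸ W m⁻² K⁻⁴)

Flux at 0.535 AU: S = 1366/0.535² = 4770 W m⁻².
Energy balance: absorbed = emitted ⇒ πR²·S(1−A) = 4πR²·σT_eq⁴, so T_eq⁴ = S(1−A)/(4σ).
T_eq = [4770 × 0.65 / (4 × 5.67×10⁻⁸)]^(1/4) = (1.37×10¹⁰)^(1/4) = 342 K.

T_eq ≈ 342 K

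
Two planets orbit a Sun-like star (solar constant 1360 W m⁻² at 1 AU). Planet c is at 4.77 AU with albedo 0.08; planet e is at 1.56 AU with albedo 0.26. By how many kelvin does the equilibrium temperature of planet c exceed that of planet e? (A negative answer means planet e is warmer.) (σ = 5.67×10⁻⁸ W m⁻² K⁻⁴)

ΔT ≈ -81.9 K

T_eq = [S₀(1−A)/(4σd²)]^(1/4), so T ∝ (1−A)^(1/4) / √d.
T₁ = [1360×0.92/(4×5.67×10⁻⁸×4.77²)]^(1/4) = 124.78 K.
T₂ = [1360×0.74/(4×5.67×10⁻⁸×1.56²)]^(1/4) = 206.64 K.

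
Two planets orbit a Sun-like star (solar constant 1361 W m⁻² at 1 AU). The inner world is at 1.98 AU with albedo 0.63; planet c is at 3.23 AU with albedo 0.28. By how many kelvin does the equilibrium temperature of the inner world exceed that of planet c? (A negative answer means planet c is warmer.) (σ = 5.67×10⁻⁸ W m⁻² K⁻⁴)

ΔT ≈ 11.6 K

T_eq = [S₀(1−A)/(4σd²)]^(1/4), so T ∝ (1−A)^(1/4) / √d.
T₁ = [1361×0.37/(4×5.67×10⁻⁸×1.98²)]^(1/4) = 154.27 K.
T₂ = [1361×0.72/(4×5.67×10⁻⁸×3.23²)]^(1/4) = 142.65 K.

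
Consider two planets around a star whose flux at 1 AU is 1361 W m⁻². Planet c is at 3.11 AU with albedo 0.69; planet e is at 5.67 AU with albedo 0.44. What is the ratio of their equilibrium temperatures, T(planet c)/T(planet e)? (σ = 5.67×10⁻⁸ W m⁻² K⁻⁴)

T_eq = [S₀(1−A)/(4σd²)]^(1/4), so T ∝ (1−A)^(1/4) / √d.
T₁ = [1361×0.31/(4×5.67×10⁻⁸×3.11²)]^(1/4) = 117.76 K.
T₂ = [1361×0.56/(4×5.67×10⁻⁸×5.67²)]^(1/4) = 101.11 K.

T₁/T₂ ≈ 1.165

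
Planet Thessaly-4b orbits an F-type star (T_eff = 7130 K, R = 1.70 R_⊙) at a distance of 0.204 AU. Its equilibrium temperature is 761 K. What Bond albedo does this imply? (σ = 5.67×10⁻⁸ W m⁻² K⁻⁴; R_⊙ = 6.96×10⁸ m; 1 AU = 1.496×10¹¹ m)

R_⋆ = 1.70 × 6.96×10⁸ = 1.18×10⁹ m.
d = 0.204 AU = 3.05×10¹⁰ m.
L = 4πR_⋆²σT_⋆⁴ = 4π(1.18×10⁹)² × 5.67×10⁻⁸ × (7130)⁴ = 2.58×10²⁷ W.
S = L/(4πd²) = 2.20×10⁵ W m⁻².
From T_eq⁴ = S(1−A)/(4σ): 1−A = 4σT_eq⁴/S.
1−A = 4 × 5.67×10⁻⁸ × (761)⁴ / 2.20×10⁵ = 0.345.

A ≈ 0.65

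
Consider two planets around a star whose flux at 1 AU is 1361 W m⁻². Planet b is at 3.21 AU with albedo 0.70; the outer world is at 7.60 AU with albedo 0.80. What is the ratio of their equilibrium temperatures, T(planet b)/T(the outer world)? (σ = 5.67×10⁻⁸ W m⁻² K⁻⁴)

T₁/T₂ ≈ 1.703

T_eq = [S₀(1−A)/(4σd²)]^(1/4), so T ∝ (1−A)^(1/4) / √d.
T₁ = [1361×0.30/(4×5.67×10⁻⁸×3.21²)]^(1/4) = 114.97 K.
T₂ = [1361×0.20/(4×5.67×10⁻⁸×7.60²)]^(1/4) = 67.52 K.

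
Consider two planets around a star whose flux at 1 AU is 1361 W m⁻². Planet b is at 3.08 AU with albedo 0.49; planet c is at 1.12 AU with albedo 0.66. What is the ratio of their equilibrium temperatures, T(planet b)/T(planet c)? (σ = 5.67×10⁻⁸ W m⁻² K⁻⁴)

T₁/T₂ ≈ 0.667

T_eq = [S₀(1−A)/(4σd²)]^(1/4), so T ∝ (1−A)^(1/4) / √d.
T₁ = [1361×0.51/(4×5.67×10⁻⁸×3.08²)]^(1/4) = 134.02 K.
T₂ = [1361×0.34/(4×5.67×10⁻⁸×1.12²)]^(1/4) = 200.82 K.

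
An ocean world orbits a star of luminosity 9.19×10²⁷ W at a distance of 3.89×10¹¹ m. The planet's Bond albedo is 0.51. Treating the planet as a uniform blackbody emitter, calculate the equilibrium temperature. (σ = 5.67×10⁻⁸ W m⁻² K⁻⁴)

T_eq ≈ 320 K

Flux: S = L/(4πd²) = 9.19×10²⁷/(4π×(3.89×10¹¹)²) = 4830 W m⁻².
Energy balance: absorbed = emitted ⇒ πR²·S(1−A) = 4πR²·σT_eq⁴, so T_eq⁴ = S(1−A)/(4σ).
T_eq = [4830 × 0.49 / (4 × 5.67×10⁻⁸)]^(1/4) = (1.04×10¹⁰)^(1/4) = 320 K.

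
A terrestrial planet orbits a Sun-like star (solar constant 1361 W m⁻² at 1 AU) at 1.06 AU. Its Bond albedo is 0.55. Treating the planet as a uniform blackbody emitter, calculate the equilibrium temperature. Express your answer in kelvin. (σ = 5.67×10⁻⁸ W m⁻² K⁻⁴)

Flux at 1.06 AU: S = 1361/1.06² = 1210 W m⁻².
Energy balance: absorbed = emitted ⇒ πR²·S(1−A) = 4πR²·σT_eq⁴, so T_eq⁴ = S(1−A)/(4σ).
T_eq = [1210 × 0.45 / (4 × 5.67×10⁻⁸)]^(1/4) = (2.40×10⁹)^(1/4) = 221 K.

T_eq ≈ 221 K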